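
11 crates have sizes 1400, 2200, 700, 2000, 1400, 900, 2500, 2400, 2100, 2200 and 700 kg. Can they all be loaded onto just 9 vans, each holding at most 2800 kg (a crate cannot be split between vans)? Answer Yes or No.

A valid assignment using 8 vans:
  van 1: 2500 = 2500
  van 2: 2400 = 2400
  van 3: 2200 = 2200
  van 4: 2200 = 2200
  van 5: 2100 + 700 = 2800
  van 6: 2000 + 700 = 2700
  van 7: 1400 + 1400 = 2800
  van 8: 900 = 900
That uses only 8 ≤ 9, so 9 vans are enough.

Yes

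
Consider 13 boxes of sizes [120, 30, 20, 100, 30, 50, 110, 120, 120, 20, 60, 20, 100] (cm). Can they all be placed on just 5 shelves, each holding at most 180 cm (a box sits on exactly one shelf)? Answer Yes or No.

No

Total = 900 cm; ⌈900/180⌉ = 5.
6 boxes each exceed half the capacity and cannot share a shelf, forcing at least 6 shelves.
At least 6 shelves are required, but only 5 are allowed.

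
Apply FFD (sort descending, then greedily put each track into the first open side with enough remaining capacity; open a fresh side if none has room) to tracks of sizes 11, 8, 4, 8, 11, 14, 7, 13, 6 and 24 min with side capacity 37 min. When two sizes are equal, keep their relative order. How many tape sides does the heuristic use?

3

Sorted descending: 24, 14, 13, 11, 11, 8, 8, 7, 6, 4.
  24 → side 1 (new)  [load 24/37]
  14 → side 2 (new)  [load 14/37]
  13 → side 1  [load 37/37]
  11 → side 2  [load 25/37]
  11 → side 2  [load 36/37]
  8 → side 3 (new)  [load 8/37]
  8 → side 3  [load 16/37]
  7 → side 3  [load 23/37]
  6 → side 3  [load 29/37]
  4 → side 3  [load 33/37]
3 tape sides opened.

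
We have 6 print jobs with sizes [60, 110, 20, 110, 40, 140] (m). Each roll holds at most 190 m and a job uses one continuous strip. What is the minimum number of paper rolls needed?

Total = 140 + 110 + 110 + 60 + 40 + 20 = 480 m.
Lower bound: ⌈480/190⌉ = 3 paper rolls.
A packing using 3 paper rolls:
  roll 1: 140 + 40 = 180
  roll 2: 110 + 60 + 20 = 190
  roll 3: 110 = 110
This matches the lower bound, so 3 is optimal.

3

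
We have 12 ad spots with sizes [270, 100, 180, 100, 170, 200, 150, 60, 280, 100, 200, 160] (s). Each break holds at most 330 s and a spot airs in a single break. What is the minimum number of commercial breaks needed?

7

Total = 280 + 270 + 200 + 200 + 180 + 170 + 160 + 150 + 100 + 100 + 100 + 60 = 1970 s.
Lower bound: ⌈1970/330⌉ = 6 commercial breaks.
A packing using 7 commercial breaks:
  break 1: 280 = 280
  break 2: 270 + 60 = 330
  break 3: 200 + 100 = 300
  break 4: 200 + 100 = 300
  break 5: 180 + 150 = 330
  break 6: 170 + 160 = 330
  break 7: 100 = 100
No arrangement into 6 commercial breaks stays within capacity, so 7 is optimal.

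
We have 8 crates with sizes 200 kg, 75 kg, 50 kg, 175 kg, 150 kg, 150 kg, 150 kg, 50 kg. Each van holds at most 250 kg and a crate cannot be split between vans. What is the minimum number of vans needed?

5

Total = 200 + 175 + 150 + 150 + 150 + 75 + 50 + 50 = 1000 kg.
Lower bound: ⌈1000/250⌉ = 4 vans.
Also, 5 crates each exceed 125 kg, and no two of those can share a van, so at least 5 vans are needed.
A packing using 5 vans:
  van 1: 200 + 50 = 250
  van 2: 175 + 75 = 250
  van 3: 150 + 50 = 200
  van 4: 150 = 150
  van 5: 150 = 150
This matches the lower bound, so 5 is optimal.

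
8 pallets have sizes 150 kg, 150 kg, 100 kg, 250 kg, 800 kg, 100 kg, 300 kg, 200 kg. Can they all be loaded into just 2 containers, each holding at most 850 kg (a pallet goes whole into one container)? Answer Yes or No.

No

Total = 2050 kg; ⌈2050/850⌉ = 3.
At least 3 containers are required, but only 2 are allowed.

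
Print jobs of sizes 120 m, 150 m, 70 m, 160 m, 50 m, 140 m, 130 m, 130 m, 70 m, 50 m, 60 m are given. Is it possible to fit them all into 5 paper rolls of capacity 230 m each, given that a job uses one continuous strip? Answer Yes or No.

Total = 1130 m; ⌈1130/230⌉ = 5.
6 print jobs each exceed half the capacity and cannot share a roll, forcing at least 6 paper rolls.
At least 6 paper rolls are required, but only 5 are allowed.

No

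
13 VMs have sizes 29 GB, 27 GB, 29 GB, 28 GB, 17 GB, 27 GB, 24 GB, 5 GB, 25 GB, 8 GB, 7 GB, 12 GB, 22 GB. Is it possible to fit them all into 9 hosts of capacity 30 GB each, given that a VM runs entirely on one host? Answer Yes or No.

No

Total = 260 GB; ⌈260/30⌉ = 9.
The bound of 9 does not rule out 9, but exhaustive search shows no assignment into 9 hosts of capacity 30 GB exists — the minimum is 10.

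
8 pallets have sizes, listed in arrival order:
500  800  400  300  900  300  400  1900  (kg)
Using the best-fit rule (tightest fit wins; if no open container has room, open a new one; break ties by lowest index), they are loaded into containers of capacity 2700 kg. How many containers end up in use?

  500 → container 1 (new)  [load 500/2700]
  800 → container 1  [load 1300/2700]
  400 → container 1  [load 1700/2700]
  300 → container 1  [load 2000/2700]
  900 → container 2 (new)  [load 900/2700]
  300 → container 1  [load 2300/2700]
  400 → container 1  [load 2700/2700]
  1900 → container 3 (new)  [load 1900/2700]
3 containers opened.

3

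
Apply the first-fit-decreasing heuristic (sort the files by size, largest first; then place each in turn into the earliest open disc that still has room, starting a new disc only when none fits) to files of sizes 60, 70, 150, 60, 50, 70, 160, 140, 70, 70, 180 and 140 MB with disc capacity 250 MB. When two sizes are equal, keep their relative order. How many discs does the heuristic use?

Sorted descending: 180, 160, 150, 140, 140, 70, 70, 70, 70, 60, 60, 50.
  180 → disc 1 (new)  [load 180/250]
  160 → disc 2 (new)  [load 160/250]
  150 → disc 3 (new)  [load 150/250]
  140 → disc 4 (new)  [load 140/250]
  140 → disc 5 (new)  [load 140/250]
  70 → disc 1  [load 250/250]
  70 → disc 2  [load 230/250]
  70 → disc 3  [load 220/250]
  70 → disc 4  [load 210/250]
  60 → disc 5  [load 200/250]
  60 → disc 6 (new)  [load 60/250]
  50 → disc 5  [load 250/250]
6 discs opened.

6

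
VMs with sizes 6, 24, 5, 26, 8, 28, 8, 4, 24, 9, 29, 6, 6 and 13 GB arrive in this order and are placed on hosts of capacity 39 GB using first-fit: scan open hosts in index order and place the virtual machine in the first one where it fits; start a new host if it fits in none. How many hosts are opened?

6

  6 → host 1 (new)  [load 6/39]
  24 → host 1  [load 30/39]
  5 → host 1  [load 35/39]
  26 → host 2 (new)  [load 26/39]
  8 → host 2  [load 34/39]
  28 → host 3 (new)  [load 28/39]
  8 → host 3  [load 36/39]
  4 → host 1  [load 39/39]
  24 → host 4 (new)  [load 24/39]
  9 → host 4  [load 33/39]
  29 → host 5 (new)  [load 29/39]
  6 → host 4  [load 39/39]
  6 → host 5  [load 35/39]
  13 → host 6 (new)  [load 13/39]
6 hosts opened.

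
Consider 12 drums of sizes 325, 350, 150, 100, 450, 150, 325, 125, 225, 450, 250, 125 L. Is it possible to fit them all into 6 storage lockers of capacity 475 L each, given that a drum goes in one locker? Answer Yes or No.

Total = 3025 L; ⌈3025/475⌉ = 7.
At least 7 storage lockers are required, but only 6 are allowed.

No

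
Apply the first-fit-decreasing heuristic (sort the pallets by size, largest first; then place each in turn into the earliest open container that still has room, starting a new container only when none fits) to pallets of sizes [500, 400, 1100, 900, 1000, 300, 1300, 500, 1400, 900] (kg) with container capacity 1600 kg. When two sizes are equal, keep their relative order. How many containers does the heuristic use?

6

Sorted descending: 1400, 1300, 1100, 1000, 900, 900, 500, 500, 400, 300.
  1400 → container 1 (new)  [load 1400/1600]
  1300 → container 2 (new)  [load 1300/1600]
  1100 → container 3 (new)  [load 1100/1600]
  1000 → container 4 (new)  [load 1000/1600]
  900 → container 5 (new)  [load 900/1600]
  900 → container 6 (new)  [load 900/1600]
  500 → container 3  [load 1600/1600]
  500 → container 4  [load 1500/1600]
  400 → container 5  [load 1300/1600]
  300 → container 2  [load 1600/1600]
6 containers opened.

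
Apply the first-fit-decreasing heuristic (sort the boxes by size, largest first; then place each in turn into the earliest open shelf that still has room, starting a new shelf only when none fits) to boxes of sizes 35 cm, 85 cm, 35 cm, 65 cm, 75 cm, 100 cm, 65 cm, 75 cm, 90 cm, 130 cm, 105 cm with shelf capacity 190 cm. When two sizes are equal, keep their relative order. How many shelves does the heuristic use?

Sorted descending: 130, 105, 100, 90, 85, 75, 75, 65, 65, 35, 35.
  130 → shelf 1 (new)  [load 130/190]
  105 → shelf 2 (new)  [load 105/190]
  100 → shelf 3 (new)  [load 100/190]
  90 → shelf 3  [load 190/190]
  85 → shelf 2  [load 190/190]
  75 → shelf 4 (new)  [load 75/190]
  75 → shelf 4  [load 150/190]
  65 → shelf 5 (new)  [load 65/190]
  65 → shelf 5  [load 130/190]
  35 → shelf 1  [load 165/190]
  35 → shelf 4  [load 185/190]
5 shelves opened.

5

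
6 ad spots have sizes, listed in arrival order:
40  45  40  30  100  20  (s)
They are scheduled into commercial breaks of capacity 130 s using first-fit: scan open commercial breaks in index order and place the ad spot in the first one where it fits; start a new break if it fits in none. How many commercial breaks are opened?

3

  40 → break 1 (new)  [load 40/130]
  45 → break 1  [load 85/130]
  40 → break 1  [load 125/130]
  30 → break 2 (new)  [load 30/130]
  100 → break 2  [load 130/130]
  20 → break 3 (new)  [load 20/130]
3 commercial breaks opened.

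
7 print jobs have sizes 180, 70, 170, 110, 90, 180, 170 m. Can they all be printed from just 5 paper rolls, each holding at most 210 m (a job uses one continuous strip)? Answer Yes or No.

No

Total = 970 m; ⌈970/210⌉ = 5.
The bound of 5 does not rule out 5, but exhaustive search shows no assignment into 5 paper rolls of capacity 210 m exists — the minimum is 6.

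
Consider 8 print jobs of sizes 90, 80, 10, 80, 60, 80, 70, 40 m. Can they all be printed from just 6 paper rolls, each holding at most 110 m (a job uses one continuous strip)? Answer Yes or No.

Yes

A valid assignment using 6 paper rolls:
  roll 1: 90 + 10 = 100
  roll 2: 80 = 80
  roll 3: 80 = 80
  roll 4: 80 = 80
  roll 5: 70 + 40 = 110
  roll 6: 60 = 60
Every load is within 110 m, so 6 paper rolls suffice.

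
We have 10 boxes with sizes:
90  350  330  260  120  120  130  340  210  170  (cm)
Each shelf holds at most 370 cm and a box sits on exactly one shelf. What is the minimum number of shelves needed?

7

Total = 350 + 340 + 330 + 260 + 210 + 170 + 130 + 120 + 120 + 90 = 2120 cm.
Lower bound: ⌈2120/370⌉ = 6 shelves.
A packing using 7 shelves:
  shelf 1: 350 = 350
  shelf 2: 340 = 340
  shelf 3: 330 = 330
  shelf 4: 260 + 90 = 350
  shelf 5: 210 + 130 = 340
  shelf 6: 170 + 120 = 290
  shelf 7: 120 = 120
No arrangement into 6 shelves stays within capacity, so 7 is optimal.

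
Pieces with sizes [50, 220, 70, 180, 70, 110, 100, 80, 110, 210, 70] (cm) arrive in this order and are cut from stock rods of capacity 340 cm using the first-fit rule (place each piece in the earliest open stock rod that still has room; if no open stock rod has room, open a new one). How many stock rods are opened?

  50 → stock rod 1 (new)  [load 50/340]
  220 → stock rod 1  [load 270/340]
  70 → stock rod 1  [load 340/340]
  180 → stock rod 2 (new)  [load 180/340]
  70 → stock rod 2  [load 250/340]
  110 → stock rod 3 (new)  [load 110/340]
  100 → stock rod 3  [load 210/340]
  80 → stock rod 2  [load 330/340]
  110 → stock rod 3  [load 320/340]
  210 → stock rod 4 (new)  [load 210/340]
  70 → stock rod 4  [load 280/340]
4 stock rods opened.

4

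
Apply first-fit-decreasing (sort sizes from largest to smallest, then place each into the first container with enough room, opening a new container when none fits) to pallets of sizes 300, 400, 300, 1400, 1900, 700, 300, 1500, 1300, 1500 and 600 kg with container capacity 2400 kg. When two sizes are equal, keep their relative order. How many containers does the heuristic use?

5

Sorted descending: 1900, 1500, 1500, 1400, 1300, 700, 600, 400, 300, 300, 300.
  1900 → container 1 (new)  [load 1900/2400]
  1500 → container 2 (new)  [load 1500/2400]
  1500 → container 3 (new)  [load 1500/2400]
  1400 → container 4 (new)  [load 1400/2400]
  1300 → container 5 (new)  [load 1300/2400]
  700 → container 2  [load 2200/2400]
  600 → container 3  [load 2100/2400]
  400 → container 1  [load 2300/2400]
  300 → container 3  [load 2400/2400]
  300 → container 4  [load 1700/2400]
  300 → container 4  [load 2000/2400]
5 containers opened.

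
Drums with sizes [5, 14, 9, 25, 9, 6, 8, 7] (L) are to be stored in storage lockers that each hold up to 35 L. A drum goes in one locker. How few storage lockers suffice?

Total = 25 + 14 + 9 + 9 + 8 + 7 + 6 + 5 = 83 L.
Lower bound: ⌈83/35⌉ = 3 storage lockers.
A packing using 3 storage lockers:
  locker 1: 25 + 9 = 34
  locker 2: 14 + 9 + 8 = 31
  locker 3: 7 + 6 + 5 = 18
This matches the lower bound, so 3 is optimal.

3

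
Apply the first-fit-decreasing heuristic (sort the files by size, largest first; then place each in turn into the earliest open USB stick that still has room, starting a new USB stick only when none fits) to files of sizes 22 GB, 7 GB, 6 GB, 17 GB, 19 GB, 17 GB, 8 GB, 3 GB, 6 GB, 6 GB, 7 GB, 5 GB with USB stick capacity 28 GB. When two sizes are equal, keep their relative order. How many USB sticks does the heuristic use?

Sorted descending: 22, 19, 17, 17, 8, 7, 7, 6, 6, 6, 5, 3.
  22 → USB stick 1 (new)  [load 22/28]
  19 → USB stick 2 (new)  [load 19/28]
  17 → USB stick 3 (new)  [load 17/28]
  17 → USB stick 4 (new)  [load 17/28]
  8 → USB stick 2  [load 27/28]
  7 → USB stick 3  [load 24/28]
  7 → USB stick 4  [load 24/28]
  6 → USB stick 1  [load 28/28]
  6 → USB stick 5 (new)  [load 6/28]
  6 → USB stick 5  [load 12/28]
  5 → USB stick 5  [load 17/28]
  3 → USB stick 3  [load 27/28]
5 USB sticks opened.

5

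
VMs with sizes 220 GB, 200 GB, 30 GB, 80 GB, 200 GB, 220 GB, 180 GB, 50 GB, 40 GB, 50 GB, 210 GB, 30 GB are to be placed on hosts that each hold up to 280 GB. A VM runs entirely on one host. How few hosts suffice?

Total = 220 + 220 + 210 + 200 + 200 + 180 + 80 + 50 + 50 + 40 + 30 + 30 = 1510 GB.
Lower bound: ⌈1510/280⌉ = 6 hosts.
A packing using 6 hosts:
  host 1: 220 + 50 = 270
  host 2: 220 + 50 = 270
  host 3: 210 + 40 + 30 = 280
  host 4: 200 + 80 = 280
  host 5: 200 + 30 = 230
  host 6: 180 = 180
This matches the lower bound, so 6 is optimal.

6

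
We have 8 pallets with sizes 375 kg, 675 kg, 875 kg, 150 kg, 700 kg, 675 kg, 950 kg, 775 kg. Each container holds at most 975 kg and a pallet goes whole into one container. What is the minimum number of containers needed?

Total = 950 + 875 + 775 + 700 + 675 + 675 + 375 + 150 = 5175 kg.
Lower bound: ⌈5175/975⌉ = 6 containers.
A packing using 7 containers:
  container 1: 950 = 950
  container 2: 875 = 875
  container 3: 775 + 150 = 925
  container 4: 700 = 700
  container 5: 675 = 675
  container 6: 675 = 675
  container 7: 375 = 375
No arrangement into 6 containers stays within capacity, so 7 is optimal.

7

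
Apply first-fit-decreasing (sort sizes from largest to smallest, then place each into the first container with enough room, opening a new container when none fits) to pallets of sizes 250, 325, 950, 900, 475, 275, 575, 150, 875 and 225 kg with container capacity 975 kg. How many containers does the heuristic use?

Sorted descending: 950, 900, 875, 575, 475, 325, 275, 250, 225, 150.
  950 → container 1 (new)  [load 950/975]
  900 → container 2 (new)  [load 900/975]
  875 → container 3 (new)  [load 875/975]
  575 → container 4 (new)  [load 575/975]
  475 → container 5 (new)  [load 475/975]
  325 → container 4  [load 900/975]
  275 → container 5  [load 750/975]
  250 → container 6 (new)  [load 250/975]
  225 → container 5  [load 975/975]
  150 → container 6  [load 400/975]
6 containers opened.

6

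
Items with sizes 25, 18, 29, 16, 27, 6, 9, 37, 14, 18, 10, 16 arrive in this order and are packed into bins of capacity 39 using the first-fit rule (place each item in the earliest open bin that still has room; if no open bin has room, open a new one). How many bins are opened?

  25 → bin 1 (new)  [load 25/39]
  18 → bin 2 (new)  [load 18/39]
  29 → bin 3 (new)  [load 29/39]
  16 → bin 2  [load 34/39]
  27 → bin 4 (new)  [load 27/39]
  6 → bin 1  [load 31/39]
  9 → bin 3  [load 38/39]
  37 → bin 5 (new)  [load 37/39]
  14 → bin 6 (new)  [load 14/39]
  18 → bin 6  [load 32/39]
  10 → bin 4  [load 37/39]
  16 → bin 7 (new)  [load 16/39]
7 bins opened.

7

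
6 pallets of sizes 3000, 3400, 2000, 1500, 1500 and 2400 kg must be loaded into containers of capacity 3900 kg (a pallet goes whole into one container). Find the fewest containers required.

Total = 3400 + 3000 + 2400 + 2000 + 1500 + 1500 = 13800 kg.
Lower bound: ⌈13800/3900⌉ = 4 containers.
A packing using 4 containers:
  container 1: 3400 = 3400
  container 2: 3000 = 3000
  container 3: 2400 + 1500 = 3900
  container 4: 2000 + 1500 = 3500
This matches the lower bound, so 4 is optimal.

4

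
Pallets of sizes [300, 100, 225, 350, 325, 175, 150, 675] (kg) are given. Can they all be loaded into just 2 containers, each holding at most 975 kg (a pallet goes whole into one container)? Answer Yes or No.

Total = 2300 kg; ⌈2300/975⌉ = 3.
At least 3 containers are required, but only 2 are allowed.

No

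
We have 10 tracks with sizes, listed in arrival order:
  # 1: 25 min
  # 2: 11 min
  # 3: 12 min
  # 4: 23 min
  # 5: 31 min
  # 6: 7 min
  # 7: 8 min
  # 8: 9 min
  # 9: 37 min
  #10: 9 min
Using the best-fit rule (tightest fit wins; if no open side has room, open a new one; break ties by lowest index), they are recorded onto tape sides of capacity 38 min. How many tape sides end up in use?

  25 → side 1 (new)  [load 25/38]
  11 → side 1  [load 36/38]
  12 → side 2 (new)  [load 12/38]
  23 → side 2  [load 35/38]
  31 → side 3 (new)  [load 31/38]
  7 → side 3  [load 38/38]
  8 → side 4 (new)  [load 8/38]
  9 → side 4  [load 17/38]
  37 → side 5 (new)  [load 37/38]
  9 → side 4  [load 26/38]
5 tape sides opened.

5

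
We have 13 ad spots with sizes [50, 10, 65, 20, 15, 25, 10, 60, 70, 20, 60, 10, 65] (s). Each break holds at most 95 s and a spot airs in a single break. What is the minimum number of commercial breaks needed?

Total = 70 + 65 + 65 + 60 + 60 + 50 + 25 + 20 + 20 + 15 + 10 + 10 + 10 = 480 s.
Lower bound: ⌈480/95⌉ = 6 commercial breaks.
A packing using 6 commercial breaks:
  break 1: 70 + 25 = 95
  break 2: 65 + 20 + 10 = 95
  break 3: 65 + 20 + 10 = 95
  break 4: 60 + 15 + 10 = 85
  break 5: 60 = 60
  break 6: 50 = 50
This matches the lower bound, so 6 is optimal.

6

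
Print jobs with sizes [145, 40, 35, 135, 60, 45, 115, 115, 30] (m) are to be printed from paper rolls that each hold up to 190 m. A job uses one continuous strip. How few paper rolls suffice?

Total = 145 + 135 + 115 + 115 + 60 + 45 + 40 + 35 + 30 = 720 m.
Lower bound: ⌈720/190⌉ = 4 paper rolls.
A packing using 4 paper rolls:
  roll 1: 145 + 45 = 190
  roll 2: 135 + 40 = 175
  roll 3: 115 + 60 = 175
  roll 4: 115 + 35 + 30 = 180
This matches the lower bound, so 4 is optimal.

4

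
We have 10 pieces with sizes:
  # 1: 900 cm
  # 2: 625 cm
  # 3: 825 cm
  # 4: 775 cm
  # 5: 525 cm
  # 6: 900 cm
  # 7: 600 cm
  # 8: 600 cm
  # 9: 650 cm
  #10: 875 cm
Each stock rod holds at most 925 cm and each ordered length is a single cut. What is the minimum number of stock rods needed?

Total = 900 + 900 + 875 + 825 + 775 + 650 + 625 + 600 + 600 + 525 = 7275 cm.
Lower bound: ⌈7275/925⌉ = 8 stock rods.
Also, 10 pieces each exceed 925/2 cm, and no two of those can share a stock rod, so at least 10 stock rods are needed.
A packing using 10 stock rods:
  stock rod 1: 900 = 900
  stock rod 2: 900 = 900
  stock rod 3: 875 = 875
  stock rod 4: 825 = 825
  stock rod 5: 775 = 775
  stock rod 6: 650 = 650
  stock rod 7: 625 = 625
  stock rod 8: 600 = 600
  stock rod 9: 600 = 600
  stock rod 10: 525 = 525
This matches the lower bound, so 10 is optimal.

10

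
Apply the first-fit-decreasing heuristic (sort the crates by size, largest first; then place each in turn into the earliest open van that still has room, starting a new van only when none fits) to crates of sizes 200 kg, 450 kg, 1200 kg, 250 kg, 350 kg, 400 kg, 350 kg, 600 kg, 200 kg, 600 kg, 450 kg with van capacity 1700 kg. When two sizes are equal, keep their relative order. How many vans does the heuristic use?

4

Sorted descending: 1200, 600, 600, 450, 450, 400, 350, 350, 250, 200, 200.
  1200 → van 1 (new)  [load 1200/1700]
  600 → van 2 (new)  [load 600/1700]
  600 → van 2  [load 1200/1700]
  450 → van 1  [load 1650/1700]
  450 → van 2  [load 1650/1700]
  400 → van 3 (new)  [load 400/1700]
  350 → van 3  [load 750/1700]
  350 → van 3  [load 1100/1700]
  250 → van 3  [load 1350/1700]
  200 → van 3  [load 1550/1700]
  200 → van 4 (new)  [load 200/1700]
4 vans opened.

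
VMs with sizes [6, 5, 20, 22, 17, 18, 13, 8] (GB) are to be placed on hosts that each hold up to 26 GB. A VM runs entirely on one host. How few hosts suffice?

Total = 22 + 20 + 18 + 17 + 13 + 8 + 6 + 5 = 109 GB.
Lower bound: ⌈109/26⌉ = 5 hosts.
A packing using 5 hosts:
  host 1: 22 = 22
  host 2: 20 + 6 = 26
  host 3: 18 + 8 = 26
  host 4: 17 + 5 = 22
  host 5: 13 = 13
This matches the lower bound, so 5 is optimal.

5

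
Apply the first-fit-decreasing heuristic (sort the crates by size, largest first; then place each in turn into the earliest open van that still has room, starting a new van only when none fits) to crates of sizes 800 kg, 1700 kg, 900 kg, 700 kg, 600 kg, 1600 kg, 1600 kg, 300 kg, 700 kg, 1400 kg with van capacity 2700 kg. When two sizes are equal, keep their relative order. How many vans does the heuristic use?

4

Sorted descending: 1700, 1600, 1600, 1400, 900, 800, 700, 700, 600, 300.
  1700 → van 1 (new)  [load 1700/2700]
  1600 → van 2 (new)  [load 1600/2700]
  1600 → van 3 (new)  [load 1600/2700]
  1400 → van 4 (new)  [load 1400/2700]
  900 → van 1  [load 2600/2700]
  800 → van 2  [load 2400/2700]
  700 → van 3  [load 2300/2700]
  700 → van 4  [load 2100/2700]
  600 → van 4  [load 2700/2700]
  300 → van 2  [load 2700/2700]
4 vans opened.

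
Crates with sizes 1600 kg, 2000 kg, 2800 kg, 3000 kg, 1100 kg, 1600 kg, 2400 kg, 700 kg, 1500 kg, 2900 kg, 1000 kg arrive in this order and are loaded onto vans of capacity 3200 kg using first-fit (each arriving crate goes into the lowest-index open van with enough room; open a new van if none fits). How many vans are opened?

8

  1600 → van 1 (new)  [load 1600/3200]
  2000 → van 2 (new)  [load 2000/3200]
  2800 → van 3 (new)  [load 2800/3200]
  3000 → van 4 (new)  [load 3000/3200]
  1100 → van 1  [load 2700/3200]
  1600 → van 5 (new)  [load 1600/3200]
  2400 → van 6 (new)  [load 2400/3200]
  700 → van 2  [load 2700/3200]
  1500 → van 5  [load 3100/3200]
  2900 → van 7 (new)  [load 2900/3200]
  1000 → van 8 (new)  [load 1000/3200]
8 vans opened.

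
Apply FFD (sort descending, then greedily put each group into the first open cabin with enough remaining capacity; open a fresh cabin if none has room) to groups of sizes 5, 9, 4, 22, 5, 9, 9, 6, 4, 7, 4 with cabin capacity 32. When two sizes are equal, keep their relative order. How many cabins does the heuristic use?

3

Sorted descending: 22, 9, 9, 9, 7, 6, 5, 5, 4, 4, 4.
  22 → cabin 1 (new)  [load 22/32]
  9 → cabin 1  [load 31/32]
  9 → cabin 2 (new)  [load 9/32]
  9 → cabin 2  [load 18/32]
  7 → cabin 2  [load 25/32]
  6 → cabin 2  [load 31/32]
  5 → cabin 3 (new)  [load 5/32]
  5 → cabin 3  [load 10/32]
  4 → cabin 3  [load 14/32]
  4 → cabin 3  [load 18/32]
  4 → cabin 3  [load 22/32]
3 cabins opened.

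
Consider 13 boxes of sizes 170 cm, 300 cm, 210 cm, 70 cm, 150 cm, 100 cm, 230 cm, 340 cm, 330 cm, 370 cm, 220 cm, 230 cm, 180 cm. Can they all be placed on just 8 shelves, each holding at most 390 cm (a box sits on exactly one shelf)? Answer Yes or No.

Yes

A valid assignment using 8 shelves:
  shelf 1: 370 = 370
  shelf 2: 340 = 340
  shelf 3: 330 = 330
  shelf 4: 300 + 70 = 370
  shelf 5: 230 + 150 = 380
  shelf 6: 230 + 100 = 330
  shelf 7: 220 + 170 = 390
  shelf 8: 210 + 180 = 390
Every load is within 390 cm, so 8 shelves suffice.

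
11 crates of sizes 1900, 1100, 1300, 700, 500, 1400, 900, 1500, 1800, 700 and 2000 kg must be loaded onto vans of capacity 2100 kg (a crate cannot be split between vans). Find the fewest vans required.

Total = 2000 + 1900 + 1800 + 1500 + 1400 + 1300 + 1100 + 900 + 700 + 700 + 500 = 13800 kg.
Lower bound: ⌈13800/2100⌉ = 7 vans.
A packing using 7 vans:
  van 1: 2000 = 2000
  van 2: 1900 = 1900
  van 3: 1800 = 1800
  van 4: 1500 + 500 = 2000
  van 5: 1400 + 700 = 2100
  van 6: 1300 + 700 = 2000
  van 7: 1100 + 900 = 2000
This matches the lower bound, so 7 is optimal.

7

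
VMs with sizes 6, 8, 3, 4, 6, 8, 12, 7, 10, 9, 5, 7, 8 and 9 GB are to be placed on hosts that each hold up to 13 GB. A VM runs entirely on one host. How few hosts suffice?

Total = 12 + 10 + 9 + 9 + 8 + 8 + 8 + 7 + 7 + 6 + 6 + 5 + 4 + 3 = 102 GB.
Lower bound: ⌈102/13⌉ = 8 hosts.
Also, 9 VMs each exceed 13/2 GB, and no two of those can share a host, so at least 9 hosts are needed.
A packing using 9 hosts:
  host 1: 12 = 12
  host 2: 10 + 3 = 13
  host 3: 9 + 4 = 13
  host 4: 9 = 9
  host 5: 8 + 5 = 13
  host 6: 8 = 8
  host 7: 8 = 8
  host 8: 7 + 6 = 13
  host 9: 7 + 6 = 13
This matches the lower bound, so 9 is optimal.

9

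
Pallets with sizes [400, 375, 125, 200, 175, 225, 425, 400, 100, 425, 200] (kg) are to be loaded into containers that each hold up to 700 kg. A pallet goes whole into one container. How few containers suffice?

Total = 425 + 425 + 400 + 400 + 375 + 225 + 200 + 200 + 175 + 125 + 100 = 3050 kg.
Lower bound: ⌈3050/700⌉ = 5 containers.
A packing using 5 containers:
  container 1: 425 + 225 = 650
  container 2: 425 + 200 = 625
  container 3: 400 + 200 + 100 = 700
  container 4: 400 + 175 + 125 = 700
  container 5: 375 = 375
This matches the lower bound, so 5 is optimal.

5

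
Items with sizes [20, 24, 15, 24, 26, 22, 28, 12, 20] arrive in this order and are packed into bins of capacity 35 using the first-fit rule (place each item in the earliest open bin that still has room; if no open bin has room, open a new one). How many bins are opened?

  20 → bin 1 (new)  [load 20/35]
  24 → bin 2 (new)  [load 24/35]
  15 → bin 1  [load 35/35]
  24 → bin 3 (new)  [load 24/35]
  26 → bin 4 (new)  [load 26/35]
  22 → bin 5 (new)  [load 22/35]
  28 → bin 6 (new)  [load 28/35]
  12 → bin 5  [load 34/35]
  20 → bin 7 (new)  [load 20/35]
7 bins opened.

7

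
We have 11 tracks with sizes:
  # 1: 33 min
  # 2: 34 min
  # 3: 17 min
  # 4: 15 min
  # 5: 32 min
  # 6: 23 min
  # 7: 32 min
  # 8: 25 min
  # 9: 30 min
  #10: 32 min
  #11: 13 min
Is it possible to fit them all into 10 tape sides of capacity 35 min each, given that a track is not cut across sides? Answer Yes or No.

Yes

A valid assignment using 10 tape sides:
  side 1: 34 = 34
  side 2: 33 = 33
  side 3: 32 = 32
  side 4: 32 = 32
  side 5: 32 = 32
  side 6: 30 = 30
  side 7: 25 = 25
  side 8: 23 = 23
  side 9: 17 + 15 = 32
  side 10: 13 = 13
Every load is within 35 min, so 10 tape sides suffice.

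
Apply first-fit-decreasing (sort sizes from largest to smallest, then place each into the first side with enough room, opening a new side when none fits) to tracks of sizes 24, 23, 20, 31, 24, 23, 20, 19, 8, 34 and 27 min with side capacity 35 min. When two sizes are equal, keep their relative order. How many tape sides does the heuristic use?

10

Sorted descending: 34, 31, 27, 24, 24, 23, 23, 20, 20, 19, 8.
  34 → side 1 (new)  [load 34/35]
  31 → side 2 (new)  [load 31/35]
  27 → side 3 (new)  [load 27/35]
  24 → side 4 (new)  [load 24/35]
  24 → side 5 (new)  [load 24/35]
  23 → side 6 (new)  [load 23/35]
  23 → side 7 (new)  [load 23/35]
  20 → side 8 (new)  [load 20/35]
  20 → side 9 (new)  [load 20/35]
  19 → side 10 (new)  [load 19/35]
  8 → side 3  [load 35/35]
10 tape sides opened.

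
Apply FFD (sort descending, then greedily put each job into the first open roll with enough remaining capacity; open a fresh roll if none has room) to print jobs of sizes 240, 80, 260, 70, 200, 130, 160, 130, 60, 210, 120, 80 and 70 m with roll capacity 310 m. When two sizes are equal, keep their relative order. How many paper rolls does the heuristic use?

Sorted descending: 260, 240, 210, 200, 160, 130, 130, 120, 80, 80, 70, 70, 60.
  260 → roll 1 (new)  [load 260/310]
  240 → roll 2 (new)  [load 240/310]
  210 → roll 3 (new)  [load 210/310]
  200 → roll 4 (new)  [load 200/310]
  160 → roll 5 (new)  [load 160/310]
  130 → roll 5  [load 290/310]
  130 → roll 6 (new)  [load 130/310]
  120 → roll 6  [load 250/310]
  80 → roll 3  [load 290/310]
  80 → roll 4  [load 280/310]
  70 → roll 2  [load 310/310]
  70 → roll 7 (new)  [load 70/310]
  60 → roll 6  [load 310/310]
7 paper rolls opened.

7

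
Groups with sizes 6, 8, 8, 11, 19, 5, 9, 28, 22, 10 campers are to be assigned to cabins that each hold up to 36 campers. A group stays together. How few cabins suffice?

Total = 28 + 22 + 19 + 11 + 10 + 9 + 8 + 8 + 6 + 5 = 126 campers.
Lower bound: ⌈126/36⌉ = 4 cabins.
A packing using 4 cabins:
  cabin 1: 28 + 8 = 36
  cabin 2: 22 + 11 = 33
  cabin 3: 19 + 10 + 6 = 35
  cabin 4: 9 + 8 + 5 = 22
This matches the lower bound, so 4 is optimal.

4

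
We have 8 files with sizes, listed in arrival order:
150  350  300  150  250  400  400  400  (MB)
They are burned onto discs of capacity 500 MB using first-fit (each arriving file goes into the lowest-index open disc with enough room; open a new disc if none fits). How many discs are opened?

  150 → disc 1 (new)  [load 150/500]
  350 → disc 1  [load 500/500]
  300 → disc 2 (new)  [load 300/500]
  150 → disc 2  [load 450/500]
  250 → disc 3 (new)  [load 250/500]
  400 → disc 4 (new)  [load 400/500]
  400 → disc 5 (new)  [load 400/500]
  400 → disc 6 (new)  [load 400/500]
6 discs opened.

6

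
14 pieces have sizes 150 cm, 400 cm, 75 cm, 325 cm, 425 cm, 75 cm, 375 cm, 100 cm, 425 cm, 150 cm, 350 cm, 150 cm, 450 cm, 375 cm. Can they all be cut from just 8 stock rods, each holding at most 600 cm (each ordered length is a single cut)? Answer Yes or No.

Yes

A valid assignment using 8 stock rods:
  stock rod 1: 450 + 150 = 600
  stock rod 2: 425 + 150 = 575
  stock rod 3: 425 + 150 = 575
  stock rod 4: 400 + 100 + 75 = 575
  stock rod 5: 375 + 75 = 450
  stock rod 6: 375 = 375
  stock rod 7: 350 = 350
  stock rod 8: 325 = 325
Every load is within 600 cm, so 8 stock rods suffice.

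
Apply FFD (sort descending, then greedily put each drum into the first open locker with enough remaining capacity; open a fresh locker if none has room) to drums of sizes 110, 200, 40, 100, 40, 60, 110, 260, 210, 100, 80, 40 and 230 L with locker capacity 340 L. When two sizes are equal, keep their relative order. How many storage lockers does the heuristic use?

Sorted descending: 260, 230, 210, 200, 110, 110, 100, 100, 80, 60, 40, 40, 40.
  260 → locker 1 (new)  [load 260/340]
  230 → locker 2 (new)  [load 230/340]
  210 → locker 3 (new)  [load 210/340]
  200 → locker 4 (new)  [load 200/340]
  110 → locker 2  [load 340/340]
  110 → locker 3  [load 320/340]
  100 → locker 4  [load 300/340]
  100 → locker 5 (new)  [load 100/340]
  80 → locker 1  [load 340/340]
  60 → locker 5  [load 160/340]
  40 → locker 4  [load 340/340]
  40 → locker 5  [load 200/340]
  40 → locker 5  [load 240/340]
5 storage lockers opened.

5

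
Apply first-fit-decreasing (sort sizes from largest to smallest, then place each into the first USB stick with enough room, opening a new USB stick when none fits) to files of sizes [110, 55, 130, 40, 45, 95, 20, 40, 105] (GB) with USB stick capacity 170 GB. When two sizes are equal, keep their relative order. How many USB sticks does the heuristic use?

4

Sorted descending: 130, 110, 105, 95, 55, 45, 40, 40, 20.
  130 → USB stick 1 (new)  [load 130/170]
  110 → USB stick 2 (new)  [load 110/170]
  105 → USB stick 3 (new)  [load 105/170]
  95 → USB stick 4 (new)  [load 95/170]
  55 → USB stick 2  [load 165/170]
  45 → USB stick 3  [load 150/170]
  40 → USB stick 1  [load 170/170]
  40 → USB stick 4  [load 135/170]
  20 → USB stick 3  [load 170/170]
4 USB sticks opened.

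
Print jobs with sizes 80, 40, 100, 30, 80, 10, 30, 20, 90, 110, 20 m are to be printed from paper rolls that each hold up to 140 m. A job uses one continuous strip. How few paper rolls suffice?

Total = 110 + 100 + 90 + 80 + 80 + 40 + 30 + 30 + 20 + 20 + 10 = 610 m.
Lower bound: ⌈610/140⌉ = 5 paper rolls.
A packing using 5 paper rolls:
  roll 1: 110 + 30 = 140
  roll 2: 100 + 40 = 140
  roll 3: 90 + 30 + 20 = 140
  roll 4: 80 + 20 + 10 = 110
  roll 5: 80 = 80
This matches the lower bound, so 5 is optimal.

5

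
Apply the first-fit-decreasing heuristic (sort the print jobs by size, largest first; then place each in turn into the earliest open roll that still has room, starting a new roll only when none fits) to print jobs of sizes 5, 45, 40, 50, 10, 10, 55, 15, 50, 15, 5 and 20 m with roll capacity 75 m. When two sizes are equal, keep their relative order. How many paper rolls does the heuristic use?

5

Sorted descending: 55, 50, 50, 45, 40, 20, 15, 15, 10, 10, 5, 5.
  55 → roll 1 (new)  [load 55/75]
  50 → roll 2 (new)  [load 50/75]
  50 → roll 3 (new)  [load 50/75]
  45 → roll 4 (new)  [load 45/75]
  40 → roll 5 (new)  [load 40/75]
  20 → roll 1  [load 75/75]
  15 → roll 2  [load 65/75]
  15 → roll 3  [load 65/75]
  10 → roll 2  [load 75/75]
  10 → roll 3  [load 75/75]
  5 → roll 4  [load 50/75]
  5 → roll 4  [load 55/75]
5 paper rolls opened.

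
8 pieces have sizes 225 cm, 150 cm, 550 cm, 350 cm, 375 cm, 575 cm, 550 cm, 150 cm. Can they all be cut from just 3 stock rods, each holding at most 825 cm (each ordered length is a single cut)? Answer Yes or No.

Total = 2925 cm; ⌈2925/825⌉ = 4.
At least 4 stock rods are required, but only 3 are allowed.

No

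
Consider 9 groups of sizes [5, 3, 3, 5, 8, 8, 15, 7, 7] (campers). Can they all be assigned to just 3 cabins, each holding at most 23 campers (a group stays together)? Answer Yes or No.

Yes

A valid assignment using 3 cabins:
  cabin 1: 15 + 8 = 23
  cabin 2: 8 + 7 + 7 = 22
  cabin 3: 5 + 5 + 3 + 3 = 16
Every load is within 23 campers, so 3 cabins suffice.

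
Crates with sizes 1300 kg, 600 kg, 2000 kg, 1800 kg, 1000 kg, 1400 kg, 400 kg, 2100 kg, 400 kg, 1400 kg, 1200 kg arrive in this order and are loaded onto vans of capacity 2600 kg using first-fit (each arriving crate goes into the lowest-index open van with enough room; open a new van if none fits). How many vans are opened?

  1300 → van 1 (new)  [load 1300/2600]
  600 → van 1  [load 1900/2600]
  2000 → van 2 (new)  [load 2000/2600]
  1800 → van 3 (new)  [load 1800/2600]
  1000 → van 4 (new)  [load 1000/2600]
  1400 → van 4  [load 2400/2600]
  400 → van 1  [load 2300/2600]
  2100 → van 5 (new)  [load 2100/2600]
  400 → van 2  [load 2400/2600]
  1400 → van 6 (new)  [load 1400/2600]
  1200 → van 6  [load 2600/2600]
6 vans opened.

6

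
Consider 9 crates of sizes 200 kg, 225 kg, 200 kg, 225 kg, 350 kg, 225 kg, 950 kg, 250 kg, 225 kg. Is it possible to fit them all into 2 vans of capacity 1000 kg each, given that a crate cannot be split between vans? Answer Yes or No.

No

Total = 2850 kg; ⌈2850/1000⌉ = 3.
At least 3 vans are required, but only 2 are allowed.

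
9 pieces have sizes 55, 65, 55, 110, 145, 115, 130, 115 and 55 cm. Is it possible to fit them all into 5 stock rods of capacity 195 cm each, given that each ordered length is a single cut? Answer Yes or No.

A valid assignment using 5 stock rods:
  stock rod 1: 145 = 145
  stock rod 2: 130 + 65 = 195
  stock rod 3: 115 + 55 = 170
  stock rod 4: 115 + 55 = 170
  stock rod 5: 110 + 55 = 165
Every load is within 195 cm, so 5 stock rods suffice.

Yes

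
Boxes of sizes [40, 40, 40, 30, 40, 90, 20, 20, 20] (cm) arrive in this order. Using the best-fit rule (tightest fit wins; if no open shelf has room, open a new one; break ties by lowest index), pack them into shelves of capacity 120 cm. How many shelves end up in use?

  40 → shelf 1 (new)  [load 40/120]
  40 → shelf 1  [load 80/120]
  40 → shelf 1  [load 120/120]
  30 → shelf 2 (new)  [load 30/120]
  40 → shelf 2  [load 70/120]
  90 → shelf 3 (new)  [load 90/120]
  20 → shelf 3  [load 110/120]
  20 → shelf 2  [load 90/120]
  20 → shelf 2  [load 110/120]
3 shelves opened.

3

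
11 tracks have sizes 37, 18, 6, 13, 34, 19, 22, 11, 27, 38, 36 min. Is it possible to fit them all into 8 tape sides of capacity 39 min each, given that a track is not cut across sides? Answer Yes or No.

Yes

A valid assignment using 8 tape sides:
  side 1: 38 = 38
  side 2: 37 = 37
  side 3: 36 = 36
  side 4: 34 = 34
  side 5: 27 + 11 = 38
  side 6: 22 + 13 = 35
  side 7: 19 + 18 = 37
  side 8: 6 = 6
Every load is within 39 min, so 8 tape sides suffice.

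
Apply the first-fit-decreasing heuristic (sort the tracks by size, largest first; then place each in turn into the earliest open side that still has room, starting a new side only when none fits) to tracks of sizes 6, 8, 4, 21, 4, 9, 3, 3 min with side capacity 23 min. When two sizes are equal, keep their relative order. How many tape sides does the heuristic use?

Sorted descending: 21, 9, 8, 6, 4, 4, 3, 3.
  21 → side 1 (new)  [load 21/23]
  9 → side 2 (new)  [load 9/23]
  8 → side 2  [load 17/23]
  6 → side 2  [load 23/23]
  4 → side 3 (new)  [load 4/23]
  4 → side 3  [load 8/23]
  3 → side 3  [load 11/23]
  3 → side 3  [load 14/23]
3 tape sides opened.

3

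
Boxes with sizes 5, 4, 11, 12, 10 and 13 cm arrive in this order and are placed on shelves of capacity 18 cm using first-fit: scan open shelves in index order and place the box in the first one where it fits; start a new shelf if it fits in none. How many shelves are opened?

5

  5 → shelf 1 (new)  [load 5/18]
  4 → shelf 1  [load 9/18]
  11 → shelf 2 (new)  [load 11/18]
  12 → shelf 3 (new)  [load 12/18]
  10 → shelf 4 (new)  [load 10/18]
  13 → shelf 5 (new)  [load 13/18]
5 shelves opened.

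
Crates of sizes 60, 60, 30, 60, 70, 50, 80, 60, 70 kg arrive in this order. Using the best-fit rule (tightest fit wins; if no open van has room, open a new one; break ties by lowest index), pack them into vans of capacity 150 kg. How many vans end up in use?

4

  60 → van 1 (new)  [load 60/150]
  60 → van 1  [load 120/150]
  30 → van 1  [load 150/150]
  60 → van 2 (new)  [load 60/150]
  70 → van 2  [load 130/150]
  50 → van 3 (new)  [load 50/150]
  80 → van 3  [load 130/150]
  60 → van 4 (new)  [load 60/150]
  70 → van 4  [load 130/150]
4 vans opened.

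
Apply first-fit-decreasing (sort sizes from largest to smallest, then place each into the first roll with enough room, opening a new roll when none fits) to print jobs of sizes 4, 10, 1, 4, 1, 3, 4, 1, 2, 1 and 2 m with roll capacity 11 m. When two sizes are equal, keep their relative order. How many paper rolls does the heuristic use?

Sorted descending: 10, 4, 4, 4, 3, 2, 2, 1, 1, 1, 1.
  10 → roll 1 (new)  [load 10/11]
  4 → roll 2 (new)  [load 4/11]
  4 → roll 2  [load 8/11]
  4 → roll 3 (new)  [load 4/11]
  3 → roll 2  [load 11/11]
  2 → roll 3  [load 6/11]
  2 → roll 3  [load 8/11]
  1 → roll 1  [load 11/11]
  1 → roll 3  [load 9/11]
  1 → roll 3  [load 10/11]
  1 → roll 3  [load 11/11]
3 paper rolls opened.

3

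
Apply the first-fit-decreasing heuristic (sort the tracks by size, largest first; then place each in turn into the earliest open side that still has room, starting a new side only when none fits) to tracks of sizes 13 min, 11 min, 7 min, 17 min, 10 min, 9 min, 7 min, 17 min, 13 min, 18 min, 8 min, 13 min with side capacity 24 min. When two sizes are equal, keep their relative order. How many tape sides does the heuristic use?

7

Sorted descending: 18, 17, 17, 13, 13, 13, 11, 10, 9, 8, 7, 7.
  18 → side 1 (new)  [load 18/24]
  17 → side 2 (new)  [load 17/24]
  17 → side 3 (new)  [load 17/24]
  13 → side 4 (new)  [load 13/24]
  13 → side 5 (new)  [load 13/24]
  13 → side 6 (new)  [load 13/24]
  11 → side 4  [load 24/24]
  10 → side 5  [load 23/24]
  9 → side 6  [load 22/24]
  8 → side 7 (new)  [load 8/24]
  7 → side 2  [load 24/24]
  7 → side 3  [load 24/24]
7 tape sides opened.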